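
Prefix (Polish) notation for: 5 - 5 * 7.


'*' binds tighter: tree is (- 5 (* 5 7))
Prefix: - 5 * 5 7


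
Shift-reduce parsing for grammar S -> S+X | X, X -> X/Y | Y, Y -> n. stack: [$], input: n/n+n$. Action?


no handle on stack; shift 'n'
Action: shift


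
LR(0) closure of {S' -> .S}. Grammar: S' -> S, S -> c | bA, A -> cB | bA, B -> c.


Start: S' -> .S
For each item with dot before a nonterminal B, add B -> .γ for every B-production
Closure: [S' -> .S, S -> .c, S -> .bA]


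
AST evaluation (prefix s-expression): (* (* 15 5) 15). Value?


Evaluate inner: (* 15 5) = 75
Evaluate root: (* 75 15) = 1125
Result: 1125


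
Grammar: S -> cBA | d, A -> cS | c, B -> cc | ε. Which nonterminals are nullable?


A nonterminal is nullable iff some alternative derives ε (directly, or every symbol in it is nullable)
Nullable: {B}


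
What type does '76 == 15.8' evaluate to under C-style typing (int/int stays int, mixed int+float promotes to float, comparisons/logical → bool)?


Operand types: int == float
Rule: comparison yields bool
Result type: bool


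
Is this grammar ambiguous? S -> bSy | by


balanced b^n…y^n: each string has a unique parse
Unambiguous


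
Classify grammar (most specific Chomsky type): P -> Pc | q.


Left-linear: every RHS is a terminal or one nonterminal followed by a terminal
Classification: Type 3 (Regular)


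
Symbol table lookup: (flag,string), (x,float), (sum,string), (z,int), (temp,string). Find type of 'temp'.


Lookup 'temp' → type string


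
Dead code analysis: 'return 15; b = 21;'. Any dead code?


statement follows a return and is unreachable
Dead: 'b = 21'


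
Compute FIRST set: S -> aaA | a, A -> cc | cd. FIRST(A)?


Per alternative of A: FIRST(cc) = {c}; FIRST(cd) = {c}
FIRST(A) = {c}


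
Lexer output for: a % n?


Scan left to right, longest-match per lexeme
Tokens: ID(a), OP(%), ID(n)


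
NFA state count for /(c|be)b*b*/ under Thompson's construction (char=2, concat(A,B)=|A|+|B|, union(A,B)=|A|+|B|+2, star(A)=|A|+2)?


Syntax tree has 5 char leaf(s), 1 union(s), 2 star(s)
chars contribute 5×2 = 10; each union adds +2; each star adds +2
Total: 10 + 2 + 4 = 16 states


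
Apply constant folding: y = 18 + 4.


18 + 4 = 22 at compile time
Optimized: y = 22


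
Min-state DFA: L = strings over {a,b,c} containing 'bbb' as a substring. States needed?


KMP-style automaton: 3 progress states + 1 absorbing accept = 4
Minimal DFA: 4 states


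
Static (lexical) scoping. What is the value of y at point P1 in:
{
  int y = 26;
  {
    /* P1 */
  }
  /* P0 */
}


P1's block does not declare y; resolves to the enclosing declaration at depth 0
y = 26


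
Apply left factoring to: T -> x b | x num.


Common prefix: 'x'
Factored: T -> x T', T' -> b | num


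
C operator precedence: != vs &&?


'!=' is equality (level 6); '&&' is logical AND (level 2)
Higher level binds tighter
'!=' has higher precedence than '&&'


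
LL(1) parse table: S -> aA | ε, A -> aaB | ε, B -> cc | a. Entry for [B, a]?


For [B, a]: 'a' ∈ FIRST(a)
Entry: B -> a


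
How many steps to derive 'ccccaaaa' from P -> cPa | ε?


Derivation: P => cPa => ccPaa => cccPaaa => ccccPaaaa => ccccaaaa
Steps: 5


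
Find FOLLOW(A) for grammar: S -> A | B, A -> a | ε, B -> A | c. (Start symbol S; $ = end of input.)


$ ∈ FOLLOW(S). For each A -> αBβ: add FIRST(β)\{ε} to FOLLOW(B); if β nullable, add FOLLOW(A).
FOLLOW(A) = {$}


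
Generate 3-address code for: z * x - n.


Break into single-operator statements:
t1 = z * x
t2 = t1 - n


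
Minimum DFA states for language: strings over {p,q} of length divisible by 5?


Track length mod 5: states 0..4, accept at 0
Minimal DFA: 5 states


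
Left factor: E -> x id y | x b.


Common prefix: 'x'
Factored: E -> x E', E' -> id y | b


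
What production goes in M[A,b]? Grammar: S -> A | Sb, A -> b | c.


For [A, b]: 'b' ∈ FIRST(b)
Entry: A -> b


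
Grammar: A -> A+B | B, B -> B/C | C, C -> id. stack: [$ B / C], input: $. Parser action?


handle 'B/C' on top
Action: reduce (B -> B/C)


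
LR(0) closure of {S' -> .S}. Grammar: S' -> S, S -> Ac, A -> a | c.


Start: S' -> .S
For each item with dot before a nonterminal B, add B -> .γ for every B-production
Closure: [S' -> .S, S -> .Ac, A -> .a, A -> .c]


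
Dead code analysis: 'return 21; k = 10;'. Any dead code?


statement follows a return and is unreachable
Dead: 'k = 10'


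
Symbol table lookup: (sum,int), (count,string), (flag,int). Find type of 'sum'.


Lookup 'sum' → type int


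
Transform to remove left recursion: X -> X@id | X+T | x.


Left-recursive alternatives: X@id, X+T; non-recursive: x
Introduce X': X -> xX', X' -> @idX' | +TX' | ε


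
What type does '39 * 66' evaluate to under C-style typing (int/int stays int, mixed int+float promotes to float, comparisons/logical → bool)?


Operand types: int * int
Rule: mixed int/float promotes to float; int/int stays int
Result type: int


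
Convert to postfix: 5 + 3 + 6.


Left to right (same or higher precedence on left)
Postfix: 5 3 + 6 +


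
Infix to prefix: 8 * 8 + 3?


left-to-right (same/higher precedence on left): tree is (+ (* 8 8) 3)
Prefix: + * 8 8 3


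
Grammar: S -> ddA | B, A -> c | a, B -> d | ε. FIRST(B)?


Per alternative of B: FIRST(d) = {d}; FIRST(ε) = {ε}
FIRST(B) = {d, ε}


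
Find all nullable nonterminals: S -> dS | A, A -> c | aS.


A nonterminal is nullable iff some alternative derives ε (directly, or every symbol in it is nullable)
Nullable: {}


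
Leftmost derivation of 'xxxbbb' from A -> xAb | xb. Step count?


Derivation: A => xAb => xxAbb => xxxbbb
Steps: 3


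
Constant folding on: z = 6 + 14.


6 + 14 = 20 at compile time
Optimized: z = 20


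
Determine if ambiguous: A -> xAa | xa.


balanced x^n…a^n: each string has a unique parse
Unambiguous


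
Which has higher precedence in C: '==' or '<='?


'<=' is relational (level 7); '==' is equality (level 6)
Higher level binds tighter
'<=' has higher precedence than '=='


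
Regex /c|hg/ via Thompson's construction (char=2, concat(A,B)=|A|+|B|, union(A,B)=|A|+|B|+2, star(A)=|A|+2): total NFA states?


Syntax tree has 3 char leaf(s), 1 union(s), 0 star(s)
chars contribute 3×2 = 6; each union adds +2; each star adds +2
Total: 6 + 2 + 0 = 8 states


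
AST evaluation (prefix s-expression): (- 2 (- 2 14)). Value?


Evaluate inner: (- 2 14) = -12
Evaluate root: (- 2 -12) = 14
Result: 14


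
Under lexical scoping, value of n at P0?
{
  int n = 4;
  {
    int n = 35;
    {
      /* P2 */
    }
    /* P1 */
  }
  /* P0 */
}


n declared in the same block as P0
n = 4


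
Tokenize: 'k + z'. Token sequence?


Scan left to right, longest-match per lexeme
Tokens: ID(k), OP(+), ID(z)


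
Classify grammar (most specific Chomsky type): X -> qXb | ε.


Single nonterminal LHS, but q^n b^n is not regular
Classification: Type 2 (Context-Free)


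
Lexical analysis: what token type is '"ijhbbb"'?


Pattern: double-quoted sequence
Type: STRING_LITERAL


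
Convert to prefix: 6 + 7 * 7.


'*' binds tighter: tree is (+ 6 (* 7 7))
Prefix: + 6 * 7 7


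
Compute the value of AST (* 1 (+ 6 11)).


Evaluate inner: (+ 6 11) = 17
Evaluate root: (* 1 17) = 17
Result: 17


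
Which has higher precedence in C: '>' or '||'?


'>' is relational (level 7); '||' is logical OR (level 1)
Higher level binds tighter
'>' has higher precedence than '||'


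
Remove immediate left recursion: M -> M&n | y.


Left-recursive alternatives: M&n; non-recursive: y
Introduce M': M -> yM', M' -> &nM' | ε


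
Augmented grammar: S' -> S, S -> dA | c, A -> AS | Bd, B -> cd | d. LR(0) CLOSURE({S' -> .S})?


Start: S' -> .S
For each item with dot before a nonterminal B, add B -> .γ for every B-production
Closure: [S' -> .S, S -> .dA, S -> .c]


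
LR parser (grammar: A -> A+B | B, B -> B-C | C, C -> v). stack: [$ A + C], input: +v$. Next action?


'C' (not preceded by B-) is the handle for B -> C
Action: reduce (B -> C)


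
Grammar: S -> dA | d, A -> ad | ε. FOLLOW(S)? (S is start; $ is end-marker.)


$ ∈ FOLLOW(S). For each A -> αBβ: add FIRST(β)\{ε} to FOLLOW(B); if β nullable, add FOLLOW(A).
FOLLOW(S) = {$}


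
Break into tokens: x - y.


Scan left to right, longest-match per lexeme
Tokens: ID(x), OP(-), ID(y)


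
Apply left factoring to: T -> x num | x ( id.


Common prefix: 'x'
Factored: T -> x T', T' -> num | ( id


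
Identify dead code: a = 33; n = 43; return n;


a is assigned but never read
Dead: 'a = 33'


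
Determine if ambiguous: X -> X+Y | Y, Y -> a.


precedence layered via separate nonterminal Y: deterministic
Unambiguous


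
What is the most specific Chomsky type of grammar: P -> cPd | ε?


Single nonterminal LHS, but c^n d^n is not regular
Classification: Type 2 (Context-Free)


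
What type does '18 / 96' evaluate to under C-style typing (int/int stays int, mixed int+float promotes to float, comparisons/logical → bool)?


Operand types: int / int
Rule: mixed int/float promotes to float; int/int stays int
Result type: int


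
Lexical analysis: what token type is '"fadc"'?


Pattern: double-quoted sequence
Type: STRING_LITERAL


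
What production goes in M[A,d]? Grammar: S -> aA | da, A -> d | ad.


For [A, d]: 'd' ∈ FIRST(d)
Entry: A -> d


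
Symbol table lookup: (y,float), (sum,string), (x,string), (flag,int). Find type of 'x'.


Lookup 'x' → type string


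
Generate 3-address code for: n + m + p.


Break into single-operator statements:
t1 = n + m
t2 = t1 + p


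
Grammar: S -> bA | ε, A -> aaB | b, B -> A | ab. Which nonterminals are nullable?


A nonterminal is nullable iff some alternative derives ε (directly, or every symbol in it is nullable)
Nullable: {S}


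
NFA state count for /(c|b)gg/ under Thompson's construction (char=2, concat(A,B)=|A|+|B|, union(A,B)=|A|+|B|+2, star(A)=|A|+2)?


Syntax tree has 4 char leaf(s), 1 union(s), 0 star(s)
chars contribute 4×2 = 8; each union adds +2; each star adds +2
Total: 8 + 2 + 0 = 10 states


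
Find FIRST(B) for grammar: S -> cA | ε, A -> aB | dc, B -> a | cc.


Per alternative of B: FIRST(a) = {a}; FIRST(cc) = {c}
FIRST(B) = {a, c}


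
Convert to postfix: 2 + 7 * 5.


* has higher precedence, evaluate 7*5 first
Postfix: 2 7 5 * +


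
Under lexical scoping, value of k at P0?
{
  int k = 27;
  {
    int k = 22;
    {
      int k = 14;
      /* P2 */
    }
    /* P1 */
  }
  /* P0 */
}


k declared in the same block as P0
k = 27


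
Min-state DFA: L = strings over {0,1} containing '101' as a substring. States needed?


KMP-style automaton: 3 progress states + 1 absorbing accept = 4
Minimal DFA: 4 states


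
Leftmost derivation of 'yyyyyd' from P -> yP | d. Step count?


Derivation: P => yP => yyP => yyyP => yyyyP => yyyyyP => yyyyyd
Steps: 6


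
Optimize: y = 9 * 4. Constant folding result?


9 * 4 = 36 at compile time
Optimized: y = 36


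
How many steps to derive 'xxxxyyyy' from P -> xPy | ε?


Derivation: P => xPy => xxPyy => xxxPyyy => xxxxPyyyy => xxxxyyyy
Steps: 5


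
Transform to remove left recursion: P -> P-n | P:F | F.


Left-recursive alternatives: P-n, P:F; non-recursive: F
Introduce P': P -> FP', P' -> -nP' | :FP' | ε


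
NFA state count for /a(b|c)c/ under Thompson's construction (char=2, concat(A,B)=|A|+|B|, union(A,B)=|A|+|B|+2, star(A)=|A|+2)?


Syntax tree has 4 char leaf(s), 1 union(s), 0 star(s)
chars contribute 4×2 = 8; each union adds +2; each star adds +2
Total: 8 + 2 + 0 = 10 states


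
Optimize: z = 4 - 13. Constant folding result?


4 - 13 = -9 at compile time
Optimized: z = -9


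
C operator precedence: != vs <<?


'<<' is shift (level 8); '!=' is equality (level 6)
Higher level binds tighter
'<<' has higher precedence than '!='


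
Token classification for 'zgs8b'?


Pattern: letter/underscore followed by alphanumerics, not a keyword
Type: IDENTIFIER


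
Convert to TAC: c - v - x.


Break into single-operator statements:
t1 = c - v
t2 = t1 - x


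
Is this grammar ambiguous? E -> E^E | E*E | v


'v^v*v' has two parse trees (no precedence encoded between ^ and *)
Ambiguous


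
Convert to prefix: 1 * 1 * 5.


left-to-right (same/higher precedence on left): tree is (* (* 1 1) 5)
Prefix: * * 1 1 5


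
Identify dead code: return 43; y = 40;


statement follows a return and is unreachable
Dead: 'y = 40'


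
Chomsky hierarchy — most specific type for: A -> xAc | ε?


Single nonterminal LHS, but x^n c^n is not regular
Classification: Type 2 (Context-Free)


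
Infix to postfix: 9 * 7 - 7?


Left to right (same or higher precedence on left)
Postfix: 9 7 * 7 -


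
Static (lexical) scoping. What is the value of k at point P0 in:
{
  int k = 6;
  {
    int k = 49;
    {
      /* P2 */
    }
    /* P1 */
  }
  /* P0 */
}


k declared in the same block as P0
k = 6


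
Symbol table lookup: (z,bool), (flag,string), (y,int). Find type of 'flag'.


Lookup 'flag' → type string


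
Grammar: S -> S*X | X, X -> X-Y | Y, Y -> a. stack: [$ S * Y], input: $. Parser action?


'Y' (not preceded by X-) is the handle for X -> Y
Action: reduce (X -> Y)


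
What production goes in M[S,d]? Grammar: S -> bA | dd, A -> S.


For [S, d]: 'd' ∈ FIRST(dd)
Entry: S -> dd


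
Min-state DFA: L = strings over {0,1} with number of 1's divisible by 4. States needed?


Track (count of 1) mod 4: states 0..3, accept at 0
Minimal DFA: 4 states


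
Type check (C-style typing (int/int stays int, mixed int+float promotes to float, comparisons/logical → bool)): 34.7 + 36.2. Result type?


Operand types: float + float
Rule: mixed int/float promotes to float; int/int stays int
Result type: float


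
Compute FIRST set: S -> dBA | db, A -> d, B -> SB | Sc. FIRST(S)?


Per alternative of S: FIRST(dBA) = {d}; FIRST(db) = {d}
FIRST(S) = {d}


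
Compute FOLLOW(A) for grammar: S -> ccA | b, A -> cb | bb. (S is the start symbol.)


$ ∈ FOLLOW(S). For each A -> αBβ: add FIRST(β)\{ε} to FOLLOW(B); if β nullable, add FOLLOW(A).
FOLLOW(A) = {$}


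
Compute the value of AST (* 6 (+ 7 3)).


Evaluate inner: (+ 7 3) = 10
Evaluate root: (* 6 10) = 60
Result: 60


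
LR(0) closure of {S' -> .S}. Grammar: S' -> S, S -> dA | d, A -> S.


Start: S' -> .S
For each item with dot before a nonterminal B, add B -> .γ for every B-production
Closure: [S' -> .S, S -> .dA, S -> .d]


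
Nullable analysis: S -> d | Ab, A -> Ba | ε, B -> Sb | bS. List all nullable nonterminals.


A nonterminal is nullable iff some alternative derives ε (directly, or every symbol in it is nullable)
Nullable: {A}


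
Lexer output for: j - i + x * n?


Scan left to right, longest-match per lexeme
Tokens: ID(j), OP(-), ID(i), OP(+), ID(x), OP(*), ID(n)


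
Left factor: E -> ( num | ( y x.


Common prefix: '('
Factored: E -> ( E', E' -> num | y x


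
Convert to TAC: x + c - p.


Break into single-operator statements:
t1 = x + c
t2 = t1 - p


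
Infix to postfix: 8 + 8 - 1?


Left to right (same or higher precedence on left)
Postfix: 8 8 + 1 -


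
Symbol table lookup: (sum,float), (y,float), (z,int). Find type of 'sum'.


Lookup 'sum' → type float


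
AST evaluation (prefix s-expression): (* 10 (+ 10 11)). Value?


Evaluate inner: (+ 10 11) = 21
Evaluate root: (* 10 21) = 210
Result: 210


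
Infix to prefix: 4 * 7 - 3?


left-to-right (same/higher precedence on left): tree is (- (* 4 7) 3)
Prefix: - * 4 7 3


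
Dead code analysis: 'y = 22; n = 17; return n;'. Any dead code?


y is assigned but never read
Dead: 'y = 22'


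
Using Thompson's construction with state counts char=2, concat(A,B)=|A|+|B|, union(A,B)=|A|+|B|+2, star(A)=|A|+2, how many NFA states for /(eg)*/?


Syntax tree has 2 char leaf(s), 0 union(s), 1 star(s)
chars contribute 2×2 = 4; each union adds +2; each star adds +2
Total: 4 + 0 + 2 = 6 states


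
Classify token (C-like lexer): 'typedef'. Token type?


Pattern: reserved word
Type: KEYWORD


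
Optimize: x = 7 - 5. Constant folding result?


7 - 5 = 2 at compile time
Optimized: x = 2


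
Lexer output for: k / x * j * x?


Scan left to right, longest-match per lexeme
Tokens: ID(k), OP(/), ID(x), OP(*), ID(j), OP(*), ID(x)


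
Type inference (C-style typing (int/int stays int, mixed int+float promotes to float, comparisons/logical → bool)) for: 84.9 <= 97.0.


Operand types: float <= float
Rule: comparison yields bool
Result type: bool


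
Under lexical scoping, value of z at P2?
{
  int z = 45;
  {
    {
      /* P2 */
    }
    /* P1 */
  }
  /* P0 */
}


P2's block does not declare z; resolves to the enclosing declaration at depth 0
z = 45


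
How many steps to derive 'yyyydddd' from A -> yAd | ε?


Derivation: A => yAd => yyAdd => yyyAddd => yyyyAdddd => yyyydddd
Steps: 5


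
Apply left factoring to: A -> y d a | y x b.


Common prefix: 'y'
Factored: A -> y A', A' -> d a | x b


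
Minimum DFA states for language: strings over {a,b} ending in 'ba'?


Track the longest suffix of input matching a prefix of 'ba': 3 classes (prefixes of length 0..2)
Minimal DFA: 3 states


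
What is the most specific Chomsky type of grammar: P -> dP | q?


Right-linear: every RHS is a terminal or a terminal followed by one nonterminal
Classification: Type 3 (Regular)


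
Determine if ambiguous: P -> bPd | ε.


balanced b^n…d^n: each string has a unique parse
Unambiguous


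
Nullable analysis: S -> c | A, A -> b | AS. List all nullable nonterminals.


A nonterminal is nullable iff some alternative derives ε (directly, or every symbol in it is nullable)
Nullable: {}


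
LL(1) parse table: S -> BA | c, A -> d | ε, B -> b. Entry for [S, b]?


For [S, b]: 'b' ∈ FIRST(BA)
Entry: S -> BA


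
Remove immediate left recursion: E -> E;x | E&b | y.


Left-recursive alternatives: E;x, E&b; non-recursive: y
Introduce E': E -> yE', E' -> ;xE' | &bE' | ε


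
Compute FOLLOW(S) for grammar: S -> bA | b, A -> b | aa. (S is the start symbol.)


$ ∈ FOLLOW(S). For each A -> αBβ: add FIRST(β)\{ε} to FOLLOW(B); if β nullable, add FOLLOW(A).
FOLLOW(S) = {$}


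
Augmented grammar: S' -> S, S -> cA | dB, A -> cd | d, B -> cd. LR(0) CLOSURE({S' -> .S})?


Start: S' -> .S
For each item with dot before a nonterminal B, add B -> .γ for every B-production
Closure: [S' -> .S, S -> .cA, S -> .dB]


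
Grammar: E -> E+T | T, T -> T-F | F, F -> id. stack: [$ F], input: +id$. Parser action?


'F' (not preceded by T-) is the handle for T -> F
Action: reduce (T -> F)


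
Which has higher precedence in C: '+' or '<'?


'+' is additive (level 9); '<' is relational (level 7)
Higher level binds tighter
'+' has higher precedence than '<'


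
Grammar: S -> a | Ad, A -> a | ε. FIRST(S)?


Per alternative of S: FIRST(a) = {a}; FIRST(Ad) = {a, d}
FIRST(S) = {a, d}


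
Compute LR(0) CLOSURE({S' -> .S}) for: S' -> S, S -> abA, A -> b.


Start: S' -> .S
For each item with dot before a nonterminal B, add B -> .γ for every B-production
Closure: [S' -> .S, S -> .abA]


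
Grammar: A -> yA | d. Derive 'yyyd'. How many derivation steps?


Derivation: A => yA => yyA => yyyA => yyyd
Steps: 4


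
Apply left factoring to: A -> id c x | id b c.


Common prefix: 'id'
Factored: A -> id A', A' -> c x | b c


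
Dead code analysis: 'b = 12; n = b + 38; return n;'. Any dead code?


b is read by n's definition; n is returned
No dead code


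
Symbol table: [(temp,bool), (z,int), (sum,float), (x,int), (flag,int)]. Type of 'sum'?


Lookup 'sum' → type float


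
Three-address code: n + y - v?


Break into single-operator statements:
t1 = n + y
t2 = t1 - v


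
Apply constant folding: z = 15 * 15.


15 * 15 = 225 at compile time
Optimized: z = 225


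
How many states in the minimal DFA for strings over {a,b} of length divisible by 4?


Track length mod 4: states 0..3, accept at 0
Minimal DFA: 4 states


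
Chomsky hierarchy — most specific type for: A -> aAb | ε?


Single nonterminal LHS, but a^n b^n is not regular
Classification: Type 2 (Context-Free)


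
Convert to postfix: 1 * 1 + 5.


Left to right (same or higher precedence on left)
Postfix: 1 1 * 5 +


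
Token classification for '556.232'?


Pattern: digits with a decimal point
Type: FLOAT_LITERAL


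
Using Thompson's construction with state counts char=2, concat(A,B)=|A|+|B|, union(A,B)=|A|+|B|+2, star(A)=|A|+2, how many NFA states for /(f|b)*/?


Syntax tree has 2 char leaf(s), 1 union(s), 1 star(s)
chars contribute 2×2 = 4; each union adds +2; each star adds +2
Total: 4 + 2 + 2 = 8 states


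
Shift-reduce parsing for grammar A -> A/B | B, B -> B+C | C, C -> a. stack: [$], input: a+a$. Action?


no handle on stack; shift 'a'
Action: shift


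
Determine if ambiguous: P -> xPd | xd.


balanced x^n…d^n: each string has a unique parse
Unambiguous


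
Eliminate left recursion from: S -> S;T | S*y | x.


Left-recursive alternatives: S;T, S*y; non-recursive: x
Introduce S': S -> xS', S' -> ;TS' | *yS' | ε


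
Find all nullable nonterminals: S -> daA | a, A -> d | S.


A nonterminal is nullable iff some alternative derives ε (directly, or every symbol in it is nullable)
Nullable: {}


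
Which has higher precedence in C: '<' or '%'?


'%' is multiplicative (level 10); '<' is relational (level 7)
Higher level binds tighter
'%' has higher precedence than '<'


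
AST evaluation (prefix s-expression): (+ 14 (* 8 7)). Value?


Evaluate inner: (* 8 7) = 56
Evaluate root: (+ 14 56) = 70
Result: 70


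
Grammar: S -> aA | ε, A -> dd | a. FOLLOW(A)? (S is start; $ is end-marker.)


$ ∈ FOLLOW(S). For each A -> αBβ: add FIRST(β)\{ε} to FOLLOW(B); if β nullable, add FOLLOW(A).
FOLLOW(A) = {$}


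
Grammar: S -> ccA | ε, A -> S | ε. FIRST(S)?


Per alternative of S: FIRST(ccA) = {c}; FIRST(ε) = {ε}
FIRST(S) = {c, ε}


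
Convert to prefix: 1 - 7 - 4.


left-to-right (same/higher precedence on left): tree is (- (- 1 7) 4)
Prefix: - - 1 7 4


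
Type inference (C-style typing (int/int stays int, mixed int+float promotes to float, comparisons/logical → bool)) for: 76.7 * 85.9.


Operand types: float * float
Rule: mixed int/float promotes to float; int/int stays int
Result type: float


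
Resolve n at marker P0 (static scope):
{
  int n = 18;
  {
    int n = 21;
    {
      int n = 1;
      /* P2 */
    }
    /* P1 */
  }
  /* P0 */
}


n declared in the same block as P0
n = 18


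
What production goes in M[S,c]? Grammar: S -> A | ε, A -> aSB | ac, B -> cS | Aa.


For [S, c]: ε is nullable and 'c' ∈ FOLLOW(S)
Entry: S -> ε


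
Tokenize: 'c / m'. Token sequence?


Scan left to right, longest-match per lexeme
Tokens: ID(c), OP(/), ID(m)


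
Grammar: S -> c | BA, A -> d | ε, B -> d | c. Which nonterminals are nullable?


A nonterminal is nullable iff some alternative derives ε (directly, or every symbol in it is nullable)
Nullable: {A}


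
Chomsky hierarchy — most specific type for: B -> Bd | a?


Left-linear: every RHS is a terminal or one nonterminal followed by a terminal
Classification: Type 3 (Regular)


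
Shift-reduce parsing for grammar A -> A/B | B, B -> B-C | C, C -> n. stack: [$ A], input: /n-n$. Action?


shift '/' to continue A -> A/B
Action: shift


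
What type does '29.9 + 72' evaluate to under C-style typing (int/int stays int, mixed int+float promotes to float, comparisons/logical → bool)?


Operand types: float + int
Rule: mixed int/float promotes to float; int/int stays int
Result type: float


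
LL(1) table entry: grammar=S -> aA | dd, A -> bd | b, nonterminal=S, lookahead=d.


For [S, d]: 'd' ∈ FIRST(dd)
Entry: S -> dd


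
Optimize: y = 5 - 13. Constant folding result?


5 - 13 = -8 at compile time
Optimized: y = -8


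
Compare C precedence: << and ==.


'<<' is shift (level 8); '==' is equality (level 6)
Higher level binds tighter
'<<' has higher precedence than '=='


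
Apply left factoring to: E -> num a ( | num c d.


Common prefix: 'num'
Factored: E -> num E', E' -> a ( | c d


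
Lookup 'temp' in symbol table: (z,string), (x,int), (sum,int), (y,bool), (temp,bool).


Lookup 'temp' → type bool


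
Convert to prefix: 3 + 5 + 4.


left-to-right (same/higher precedence on left): tree is (+ (+ 3 5) 4)
Prefix: + + 3 5 4


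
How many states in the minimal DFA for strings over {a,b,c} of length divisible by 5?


Track length mod 5: states 0..4, accept at 0
Minimal DFA: 5 states


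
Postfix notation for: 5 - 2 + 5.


Left to right (same or higher precedence on left)
Postfix: 5 2 - 5 +


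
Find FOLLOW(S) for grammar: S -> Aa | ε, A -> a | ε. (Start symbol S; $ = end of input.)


$ ∈ FOLLOW(S). For each A -> αBβ: add FIRST(β)\{ε} to FOLLOW(B); if β nullable, add FOLLOW(A).
FOLLOW(S) = {$}


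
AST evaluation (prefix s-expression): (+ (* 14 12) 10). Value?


Evaluate inner: (* 14 12) = 168
Evaluate root: (+ 168 10) = 178
Result: 178


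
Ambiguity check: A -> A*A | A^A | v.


'v*v^v' has two parse trees (no precedence encoded between * and ^)
Ambiguous


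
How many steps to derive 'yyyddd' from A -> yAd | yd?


Derivation: A => yAd => yyAdd => yyyddd
Steps: 3


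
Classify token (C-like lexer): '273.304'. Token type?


Pattern: digits with a decimal point
Type: FLOAT_LITERAL


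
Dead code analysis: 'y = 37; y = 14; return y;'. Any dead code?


first assignment to y is overwritten before any read
Dead: 'y = 37'


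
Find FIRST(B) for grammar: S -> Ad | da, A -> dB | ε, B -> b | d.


Per alternative of B: FIRST(b) = {b}; FIRST(d) = {d}
FIRST(B) = {b, d}


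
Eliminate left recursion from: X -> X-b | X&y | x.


Left-recursive alternatives: X-b, X&y; non-recursive: x
Introduce X': X -> xX', X' -> -bX' | &yX' | ε


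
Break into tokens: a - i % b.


Scan left to right, longest-match per lexeme
Tokens: ID(a), OP(-), ID(i), OP(%), ID(b)


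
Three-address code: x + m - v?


Break into single-operator statements:
t1 = x + m
t2 = t1 - v


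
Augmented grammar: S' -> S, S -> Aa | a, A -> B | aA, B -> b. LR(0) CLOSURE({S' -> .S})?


Start: S' -> .S
For each item with dot before a nonterminal B, add B -> .γ for every B-production
Closure: [S' -> .S, S -> .Aa, S -> .a, A -> .B, A -> .aA, B -> .b]


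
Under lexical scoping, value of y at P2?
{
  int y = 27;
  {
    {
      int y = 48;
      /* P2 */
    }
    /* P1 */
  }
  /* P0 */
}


y declared in the same block as P2
y = 48


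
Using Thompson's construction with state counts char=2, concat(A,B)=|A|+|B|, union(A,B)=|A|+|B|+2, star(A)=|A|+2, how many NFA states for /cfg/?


Syntax tree has 3 char leaf(s), 0 union(s), 0 star(s)
chars contribute 3×2 = 6; each union adds +2; each star adds +2
Total: 6 + 0 + 0 = 6 states


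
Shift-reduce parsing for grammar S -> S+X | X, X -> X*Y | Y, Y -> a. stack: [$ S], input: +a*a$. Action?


shift '+' to continue S -> S+X
Action: shift


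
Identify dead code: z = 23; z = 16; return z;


first assignment to z is overwritten before any read
Dead: 'z = 23'


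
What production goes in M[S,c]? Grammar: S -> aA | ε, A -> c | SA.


For [S, c]: ε is nullable and 'c' ∈ FOLLOW(S)
Entry: S -> ε


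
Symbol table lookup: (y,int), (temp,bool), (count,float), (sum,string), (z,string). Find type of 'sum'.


Lookup 'sum' → type string


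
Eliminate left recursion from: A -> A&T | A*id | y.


Left-recursive alternatives: A&T, A*id; non-recursive: y
Introduce A': A -> yA', A' -> &TA' | *idA' | ε


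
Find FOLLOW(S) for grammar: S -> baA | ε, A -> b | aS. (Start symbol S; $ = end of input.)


$ ∈ FOLLOW(S). For each A -> αBβ: add FIRST(β)\{ε} to FOLLOW(B); if β nullable, add FOLLOW(A).
FOLLOW(S) = {$}


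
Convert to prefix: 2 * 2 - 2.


left-to-right (same/higher precedence on left): tree is (- (* 2 2) 2)
Prefix: - * 2 2 2


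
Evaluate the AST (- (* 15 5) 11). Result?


Evaluate inner: (* 15 5) = 75
Evaluate root: (- 75 11) = 64
Result: 64


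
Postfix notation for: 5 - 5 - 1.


Left to right (same or higher precedence on left)
Postfix: 5 5 - 1 -


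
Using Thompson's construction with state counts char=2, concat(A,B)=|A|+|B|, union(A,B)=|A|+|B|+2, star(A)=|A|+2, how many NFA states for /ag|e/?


Syntax tree has 3 char leaf(s), 1 union(s), 0 star(s)
chars contribute 3×2 = 6; each union adds +2; each star adds +2
Total: 6 + 2 + 0 = 8 states


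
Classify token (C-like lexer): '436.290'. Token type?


Pattern: digits with a decimal point
Type: FLOAT_LITERAL


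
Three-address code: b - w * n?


Break into single-operator statements:
t1 = w * n
t2 = b - t1


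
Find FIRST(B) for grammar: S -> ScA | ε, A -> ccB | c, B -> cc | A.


Per alternative of B: FIRST(cc) = {c}; FIRST(A) = {c}
FIRST(B) = {c}


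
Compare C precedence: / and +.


'/' is multiplicative (level 10); '+' is additive (level 9)
Higher level binds tighter
'/' has higher precedence than '+'


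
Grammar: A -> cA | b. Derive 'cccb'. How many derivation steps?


Derivation: A => cA => ccA => cccA => cccb
Steps: 4


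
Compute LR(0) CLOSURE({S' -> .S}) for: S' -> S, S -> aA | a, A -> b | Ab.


Start: S' -> .S
For each item with dot before a nonterminal B, add B -> .γ for every B-production
Closure: [S' -> .S, S -> .aA, S -> .a]


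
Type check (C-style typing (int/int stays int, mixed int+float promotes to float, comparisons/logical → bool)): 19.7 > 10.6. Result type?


Operand types: float > float
Rule: comparison yields bool
Result type: bool


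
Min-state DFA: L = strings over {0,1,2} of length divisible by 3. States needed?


Track length mod 3: states 0..2, accept at 0
Minimal DFA: 3 states


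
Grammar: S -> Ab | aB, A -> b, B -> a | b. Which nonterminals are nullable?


A nonterminal is nullable iff some alternative derives ε (directly, or every symbol in it is nullable)
Nullable: {}


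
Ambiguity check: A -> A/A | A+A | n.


'n/n+n' has two parse trees (no precedence encoded between / and +)
Ambiguous


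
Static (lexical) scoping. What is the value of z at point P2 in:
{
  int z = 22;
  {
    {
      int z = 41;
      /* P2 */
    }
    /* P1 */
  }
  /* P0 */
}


z declared in the same block as P2
z = 41


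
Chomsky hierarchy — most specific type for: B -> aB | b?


Right-linear: every RHS is a terminal or a terminal followed by one nonterminal
Classification: Type 3 (Regular)


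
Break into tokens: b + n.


Scan left to right, longest-match per lexeme
Tokens: ID(b), OP(+), ID(n)


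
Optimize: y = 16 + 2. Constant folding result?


16 + 2 = 18 at compile time
Optimized: y = 18


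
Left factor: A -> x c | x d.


Common prefix: 'x'
Factored: A -> x A', A' -> c | d


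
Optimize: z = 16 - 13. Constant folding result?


16 - 13 = 3 at compile time
Optimized: z = 3


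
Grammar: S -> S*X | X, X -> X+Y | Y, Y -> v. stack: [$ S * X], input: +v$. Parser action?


'+' can extend X; shift to build X -> X+Y
Action: shift


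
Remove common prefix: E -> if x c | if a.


Common prefix: 'if'
Factored: E -> if E', E' -> x c | a


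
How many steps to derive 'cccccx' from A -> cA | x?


Derivation: A => cA => ccA => cccA => ccccA => cccccA => cccccx
Steps: 6


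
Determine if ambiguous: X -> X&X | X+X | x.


'x&x+x' has two parse trees (no precedence encoded between & and +)
Ambiguous


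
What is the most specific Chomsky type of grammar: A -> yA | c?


Right-linear: every RHS is a terminal or a terminal followed by one nonterminal
Classification: Type 3 (Regular)


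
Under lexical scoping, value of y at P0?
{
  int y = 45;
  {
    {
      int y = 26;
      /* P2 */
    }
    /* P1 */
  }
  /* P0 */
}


y declared in the same block as P0
y = 45


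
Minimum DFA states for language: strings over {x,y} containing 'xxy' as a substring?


KMP-style automaton: 3 progress states + 1 absorbing accept = 4
Minimal DFA: 4 states


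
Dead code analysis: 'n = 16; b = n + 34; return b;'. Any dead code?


n is read by b's definition; b is returned
No dead code


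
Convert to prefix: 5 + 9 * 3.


'*' binds tighter: tree is (+ 5 (* 9 3))
Prefix: + 5 * 9 3


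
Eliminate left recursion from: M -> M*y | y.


Left-recursive alternatives: M*y; non-recursive: y
Introduce M': M -> yM', M' -> *yM' | ε


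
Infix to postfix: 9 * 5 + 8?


Left to right (same or higher precedence on left)
Postfix: 9 5 * 8 +


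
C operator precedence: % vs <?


'%' is multiplicative (level 10); '<' is relational (level 7)
Higher level binds tighter
'%' has higher precedence than '<'


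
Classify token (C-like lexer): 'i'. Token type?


Pattern: letter/underscore followed by alphanumerics, not a keyword
Type: IDENTIFIER


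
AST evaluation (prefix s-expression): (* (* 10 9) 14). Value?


Evaluate inner: (* 10 9) = 90
Evaluate root: (* 90 14) = 1260
Result: 1260


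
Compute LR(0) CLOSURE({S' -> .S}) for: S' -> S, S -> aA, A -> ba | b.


Start: S' -> .S
For each item with dot before a nonterminal B, add B -> .γ for every B-production
Closure: [S' -> .S, S -> .aA]


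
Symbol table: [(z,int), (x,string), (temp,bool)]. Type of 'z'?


Lookup 'z' → type int


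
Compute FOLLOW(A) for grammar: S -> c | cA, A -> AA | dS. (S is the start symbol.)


$ ∈ FOLLOW(S). For each A -> αBβ: add FIRST(β)\{ε} to FOLLOW(B); if β nullable, add FOLLOW(A).
FOLLOW(A) = {$, d}


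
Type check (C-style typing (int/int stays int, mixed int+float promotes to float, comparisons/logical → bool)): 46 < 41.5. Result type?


Operand types: int < float
Rule: comparison yields bool
Result type: bool


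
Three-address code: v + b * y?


Break into single-operator statements:
t1 = b * y
t2 = v + t1


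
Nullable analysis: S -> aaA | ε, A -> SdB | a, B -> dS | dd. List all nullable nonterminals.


A nonterminal is nullable iff some alternative derives ε (directly, or every symbol in it is nullable)
Nullable: {S}


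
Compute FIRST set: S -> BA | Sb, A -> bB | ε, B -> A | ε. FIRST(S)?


Per alternative of S: FIRST(BA) = {b, ε}; FIRST(Sb) = {b}
FIRST(S) = {b, ε}


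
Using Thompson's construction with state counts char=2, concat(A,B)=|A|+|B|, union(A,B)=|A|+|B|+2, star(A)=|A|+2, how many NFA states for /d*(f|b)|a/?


Syntax tree has 4 char leaf(s), 2 union(s), 1 star(s)
chars contribute 4×2 = 8; each union adds +2; each star adds +2
Total: 8 + 4 + 2 = 14 states


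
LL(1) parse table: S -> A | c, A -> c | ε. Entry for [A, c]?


For [A, c]: 'c' ∈ FIRST(c)
Entry: A -> c


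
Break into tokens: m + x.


Scan left to right, longest-match per lexeme
Tokens: ID(m), OP(+), ID(x)


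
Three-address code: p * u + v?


Break into single-operator statements:
t1 = p * u
t2 = t1 + v


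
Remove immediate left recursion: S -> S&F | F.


Left-recursive alternatives: S&F; non-recursive: F
Introduce S': S -> FS', S' -> &FS' | ε


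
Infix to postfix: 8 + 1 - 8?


Left to right (same or higher precedence on left)
Postfix: 8 1 + 8 -


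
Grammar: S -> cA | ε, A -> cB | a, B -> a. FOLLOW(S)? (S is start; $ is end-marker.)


$ ∈ FOLLOW(S). For each A -> αBβ: add FIRST(β)\{ε} to FOLLOW(B); if β nullable, add FOLLOW(A).
FOLLOW(S) = {$}


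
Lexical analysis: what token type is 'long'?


Pattern: reserved word
Type: KEYWORD


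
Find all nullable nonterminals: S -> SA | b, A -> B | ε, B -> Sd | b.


A nonterminal is nullable iff some alternative derives ε (directly, or every symbol in it is nullable)
Nullable: {A}


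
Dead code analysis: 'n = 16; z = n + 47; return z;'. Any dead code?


n is read by z's definition; z is returned
No dead code


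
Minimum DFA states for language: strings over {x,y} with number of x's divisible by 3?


Track (count of x) mod 3: states 0..2, accept at 0
Minimal DFA: 3 states


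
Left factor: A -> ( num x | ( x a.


Common prefix: '('
Factored: A -> ( A', A' -> num x | x a


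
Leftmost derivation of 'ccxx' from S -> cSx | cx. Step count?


Derivation: S => cSx => ccxx
Steps: 2


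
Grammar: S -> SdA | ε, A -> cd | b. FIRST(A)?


Per alternative of A: FIRST(cd) = {c}; FIRST(b) = {b}
FIRST(A) = {b, c}


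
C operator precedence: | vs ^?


'^' is bitwise XOR (level 4); '|' is bitwise OR (level 3)
Higher level binds tighter
'^' has higher precedence than '|'


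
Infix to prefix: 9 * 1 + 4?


left-to-right (same/higher precedence on left): tree is (+ (* 9 1) 4)
Prefix: + * 9 1 4


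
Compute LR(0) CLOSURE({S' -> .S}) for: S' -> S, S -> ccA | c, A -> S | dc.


Start: S' -> .S
For each item with dot before a nonterminal B, add B -> .γ for every B-production
Closure: [S' -> .S, S -> .ccA, S -> .c]


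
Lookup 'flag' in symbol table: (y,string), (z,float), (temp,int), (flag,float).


Lookup 'flag' → type float


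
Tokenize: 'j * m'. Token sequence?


Scan left to right, longest-match per lexeme
Tokens: ID(j), OP(*), ID(m)


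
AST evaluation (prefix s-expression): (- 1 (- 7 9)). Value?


Evaluate inner: (- 7 9) = -2
Evaluate root: (- 1 -2) = 3
Result: 3


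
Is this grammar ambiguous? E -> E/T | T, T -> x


precedence layered via separate nonterminal T: deterministic
Unambiguous


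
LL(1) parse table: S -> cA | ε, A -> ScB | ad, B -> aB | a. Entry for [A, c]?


For [A, c]: 'c' ∈ FIRST(ScB)
Entry: A -> ScB


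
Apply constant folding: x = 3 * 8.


3 * 8 = 24 at compile time
Optimized: x = 24


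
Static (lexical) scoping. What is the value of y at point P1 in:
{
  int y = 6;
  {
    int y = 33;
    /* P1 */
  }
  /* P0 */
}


y declared in the same block as P1
y = 33


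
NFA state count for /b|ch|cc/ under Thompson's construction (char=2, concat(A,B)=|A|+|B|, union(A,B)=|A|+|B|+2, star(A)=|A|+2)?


Syntax tree has 5 char leaf(s), 2 union(s), 0 star(s)
chars contribute 5×2 = 10; each union adds +2; each star adds +2
Total: 10 + 4 + 0 = 14 states


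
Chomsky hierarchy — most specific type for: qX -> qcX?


LHS has context (more than one symbol) and |LHS| ≤ |RHS|
Classification: Type 1 (Context-Sensitive)


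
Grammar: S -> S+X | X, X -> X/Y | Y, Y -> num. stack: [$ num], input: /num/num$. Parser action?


'num' on top is the handle for Y -> num
Action: reduce (Y -> num)


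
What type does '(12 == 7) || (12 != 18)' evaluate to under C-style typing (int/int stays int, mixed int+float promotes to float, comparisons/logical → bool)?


Operand types: bool || bool
Rule: logical operators take bool operands and yield bool
Result type: bool


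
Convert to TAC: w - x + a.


Break into single-operator statements:
t1 = w - x
t2 = t1 + a


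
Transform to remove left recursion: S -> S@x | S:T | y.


Left-recursive alternatives: S@x, S:T; non-recursive: y
Introduce S': S -> yS', S' -> @xS' | :TS' | ε
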